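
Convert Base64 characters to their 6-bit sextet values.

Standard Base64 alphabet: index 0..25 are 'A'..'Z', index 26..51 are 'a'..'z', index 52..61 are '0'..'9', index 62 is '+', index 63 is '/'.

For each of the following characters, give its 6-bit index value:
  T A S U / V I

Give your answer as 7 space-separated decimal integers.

'T': A..Z range, ord('T') − ord('A') = 19
'A': A..Z range, ord('A') − ord('A') = 0
'S': A..Z range, ord('S') − ord('A') = 18
'U': A..Z range, ord('U') − ord('A') = 20
'/': index 63
'V': A..Z range, ord('V') − ord('A') = 21
'I': A..Z range, ord('I') − ord('A') = 8

Answer: 19 0 18 20 63 21 8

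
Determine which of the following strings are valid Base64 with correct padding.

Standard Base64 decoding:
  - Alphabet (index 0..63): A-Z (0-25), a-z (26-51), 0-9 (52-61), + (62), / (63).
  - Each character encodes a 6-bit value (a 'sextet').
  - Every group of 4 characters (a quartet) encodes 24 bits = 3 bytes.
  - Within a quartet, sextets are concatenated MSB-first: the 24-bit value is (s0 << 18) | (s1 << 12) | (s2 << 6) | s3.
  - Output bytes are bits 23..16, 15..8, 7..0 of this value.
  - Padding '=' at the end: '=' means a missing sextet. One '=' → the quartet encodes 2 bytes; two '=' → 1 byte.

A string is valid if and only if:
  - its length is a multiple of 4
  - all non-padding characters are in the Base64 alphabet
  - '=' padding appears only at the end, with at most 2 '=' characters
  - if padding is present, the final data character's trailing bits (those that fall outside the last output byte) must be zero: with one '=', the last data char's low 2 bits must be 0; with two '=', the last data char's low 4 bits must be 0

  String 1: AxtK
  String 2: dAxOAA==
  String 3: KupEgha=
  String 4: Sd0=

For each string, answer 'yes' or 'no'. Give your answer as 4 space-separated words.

String 1: 'AxtK' → valid
String 2: 'dAxOAA==' → valid
String 3: 'KupEgha=' → invalid (bad trailing bits)
String 4: 'Sd0=' → valid

Answer: yes yes no yes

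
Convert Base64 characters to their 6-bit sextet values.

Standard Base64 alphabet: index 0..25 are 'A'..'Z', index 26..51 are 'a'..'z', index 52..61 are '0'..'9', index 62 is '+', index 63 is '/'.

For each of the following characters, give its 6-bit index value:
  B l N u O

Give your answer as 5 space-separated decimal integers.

'B': A..Z range, ord('B') − ord('A') = 1
'l': a..z range, 26 + ord('l') − ord('a') = 37
'N': A..Z range, ord('N') − ord('A') = 13
'u': a..z range, 26 + ord('u') − ord('a') = 46
'O': A..Z range, ord('O') − ord('A') = 14

Answer: 1 37 13 46 14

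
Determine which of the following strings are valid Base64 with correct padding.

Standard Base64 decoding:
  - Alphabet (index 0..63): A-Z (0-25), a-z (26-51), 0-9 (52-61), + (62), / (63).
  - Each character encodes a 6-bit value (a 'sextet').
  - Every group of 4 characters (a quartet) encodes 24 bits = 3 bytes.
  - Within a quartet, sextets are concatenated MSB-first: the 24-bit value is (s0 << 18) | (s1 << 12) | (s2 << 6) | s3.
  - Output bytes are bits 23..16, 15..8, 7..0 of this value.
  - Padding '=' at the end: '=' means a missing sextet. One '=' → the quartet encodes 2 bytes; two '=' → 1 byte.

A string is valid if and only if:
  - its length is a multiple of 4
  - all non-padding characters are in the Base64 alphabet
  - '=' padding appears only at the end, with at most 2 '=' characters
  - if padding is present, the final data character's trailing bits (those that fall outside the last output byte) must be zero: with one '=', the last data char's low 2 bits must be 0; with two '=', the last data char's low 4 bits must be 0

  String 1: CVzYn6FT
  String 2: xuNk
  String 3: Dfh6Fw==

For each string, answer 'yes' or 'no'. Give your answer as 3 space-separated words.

String 1: 'CVzYn6FT' → valid
String 2: 'xuNk' → valid
String 3: 'Dfh6Fw==' → valid

Answer: yes yes yes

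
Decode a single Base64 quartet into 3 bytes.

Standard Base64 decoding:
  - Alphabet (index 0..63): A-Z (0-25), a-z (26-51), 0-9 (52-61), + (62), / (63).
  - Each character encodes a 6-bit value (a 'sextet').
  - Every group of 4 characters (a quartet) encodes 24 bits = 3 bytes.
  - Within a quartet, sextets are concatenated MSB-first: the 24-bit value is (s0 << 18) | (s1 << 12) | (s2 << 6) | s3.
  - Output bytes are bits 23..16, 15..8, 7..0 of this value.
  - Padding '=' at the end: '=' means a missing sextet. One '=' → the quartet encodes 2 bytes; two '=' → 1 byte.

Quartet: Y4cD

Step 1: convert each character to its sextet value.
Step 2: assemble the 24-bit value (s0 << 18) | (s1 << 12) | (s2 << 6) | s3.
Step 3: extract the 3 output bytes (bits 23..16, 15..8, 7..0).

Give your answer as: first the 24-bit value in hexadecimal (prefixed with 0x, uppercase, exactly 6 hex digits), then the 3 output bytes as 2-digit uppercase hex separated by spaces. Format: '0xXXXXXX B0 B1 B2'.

Answer: 0x638703 63 87 03

Derivation:
Sextets: Y=24, 4=56, c=28, D=3
24-bit: (24<<18) | (56<<12) | (28<<6) | 3
      = 0x600000 | 0x038000 | 0x000700 | 0x000003
      = 0x638703
Bytes: (v>>16)&0xFF=63, (v>>8)&0xFF=87, v&0xFF=03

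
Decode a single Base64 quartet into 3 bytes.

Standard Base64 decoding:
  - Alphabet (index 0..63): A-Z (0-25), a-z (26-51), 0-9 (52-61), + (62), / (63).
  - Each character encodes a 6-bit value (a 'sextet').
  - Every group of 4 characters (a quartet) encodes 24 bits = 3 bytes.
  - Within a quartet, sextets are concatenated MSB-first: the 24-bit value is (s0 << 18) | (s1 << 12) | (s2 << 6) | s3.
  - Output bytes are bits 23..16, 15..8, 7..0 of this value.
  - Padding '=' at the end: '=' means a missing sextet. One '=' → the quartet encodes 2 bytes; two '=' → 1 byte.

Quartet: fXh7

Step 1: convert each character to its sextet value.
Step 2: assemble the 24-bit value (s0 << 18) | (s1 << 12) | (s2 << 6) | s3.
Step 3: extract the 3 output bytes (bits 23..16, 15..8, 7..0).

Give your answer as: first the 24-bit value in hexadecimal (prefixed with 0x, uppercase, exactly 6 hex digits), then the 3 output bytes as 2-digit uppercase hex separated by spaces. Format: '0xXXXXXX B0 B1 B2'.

Sextets: f=31, X=23, h=33, 7=59
24-bit: (31<<18) | (23<<12) | (33<<6) | 59
      = 0x7C0000 | 0x017000 | 0x000840 | 0x00003B
      = 0x7D787B
Bytes: (v>>16)&0xFF=7D, (v>>8)&0xFF=78, v&0xFF=7B

Answer: 0x7D787B 7D 78 7B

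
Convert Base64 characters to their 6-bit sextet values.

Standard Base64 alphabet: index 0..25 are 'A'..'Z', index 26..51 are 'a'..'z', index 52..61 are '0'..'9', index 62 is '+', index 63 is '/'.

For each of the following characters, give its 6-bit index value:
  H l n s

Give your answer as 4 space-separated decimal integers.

Answer: 7 37 39 44

Derivation:
'H': A..Z range, ord('H') − ord('A') = 7
'l': a..z range, 26 + ord('l') − ord('a') = 37
'n': a..z range, 26 + ord('n') − ord('a') = 39
's': a..z range, 26 + ord('s') − ord('a') = 44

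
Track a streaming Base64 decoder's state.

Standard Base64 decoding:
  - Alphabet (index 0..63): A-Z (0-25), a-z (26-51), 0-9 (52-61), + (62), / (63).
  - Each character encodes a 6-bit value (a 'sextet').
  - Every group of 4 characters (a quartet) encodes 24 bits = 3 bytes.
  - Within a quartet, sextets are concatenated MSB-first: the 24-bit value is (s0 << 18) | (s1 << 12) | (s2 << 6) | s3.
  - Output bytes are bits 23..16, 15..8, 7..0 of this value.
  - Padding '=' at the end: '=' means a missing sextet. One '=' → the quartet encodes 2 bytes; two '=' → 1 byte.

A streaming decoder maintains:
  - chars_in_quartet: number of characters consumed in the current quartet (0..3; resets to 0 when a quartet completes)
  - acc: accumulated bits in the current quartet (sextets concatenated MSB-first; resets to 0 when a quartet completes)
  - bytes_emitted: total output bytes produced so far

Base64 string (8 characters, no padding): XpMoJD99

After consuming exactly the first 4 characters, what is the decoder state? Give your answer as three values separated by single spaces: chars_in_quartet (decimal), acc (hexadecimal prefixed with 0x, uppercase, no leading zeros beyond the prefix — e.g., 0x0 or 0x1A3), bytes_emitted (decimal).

Answer: 0 0x0 3

Derivation:
After char 0 ('X'=23): chars_in_quartet=1 acc=0x17 bytes_emitted=0
After char 1 ('p'=41): chars_in_quartet=2 acc=0x5E9 bytes_emitted=0
After char 2 ('M'=12): chars_in_quartet=3 acc=0x17A4C bytes_emitted=0
After char 3 ('o'=40): chars_in_quartet=4 acc=0x5E9328 -> emit 5E 93 28, reset; bytes_emitted=3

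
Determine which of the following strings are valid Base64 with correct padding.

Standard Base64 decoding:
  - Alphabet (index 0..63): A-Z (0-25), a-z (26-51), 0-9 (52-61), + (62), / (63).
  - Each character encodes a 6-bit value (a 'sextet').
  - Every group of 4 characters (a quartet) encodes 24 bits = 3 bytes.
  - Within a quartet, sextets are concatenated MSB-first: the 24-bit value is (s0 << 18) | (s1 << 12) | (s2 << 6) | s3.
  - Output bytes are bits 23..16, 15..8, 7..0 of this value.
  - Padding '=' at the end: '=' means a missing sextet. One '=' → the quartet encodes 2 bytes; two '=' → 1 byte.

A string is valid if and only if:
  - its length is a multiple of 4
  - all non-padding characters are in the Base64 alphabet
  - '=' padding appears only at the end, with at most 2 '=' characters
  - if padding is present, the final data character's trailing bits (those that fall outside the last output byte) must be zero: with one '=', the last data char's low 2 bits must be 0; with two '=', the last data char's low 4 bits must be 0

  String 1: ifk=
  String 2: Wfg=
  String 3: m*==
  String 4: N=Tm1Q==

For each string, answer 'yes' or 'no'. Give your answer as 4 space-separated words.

Answer: yes yes no no

Derivation:
String 1: 'ifk=' → valid
String 2: 'Wfg=' → valid
String 3: 'm*==' → invalid (bad char(s): ['*'])
String 4: 'N=Tm1Q==' → invalid (bad char(s): ['=']; '=' in middle)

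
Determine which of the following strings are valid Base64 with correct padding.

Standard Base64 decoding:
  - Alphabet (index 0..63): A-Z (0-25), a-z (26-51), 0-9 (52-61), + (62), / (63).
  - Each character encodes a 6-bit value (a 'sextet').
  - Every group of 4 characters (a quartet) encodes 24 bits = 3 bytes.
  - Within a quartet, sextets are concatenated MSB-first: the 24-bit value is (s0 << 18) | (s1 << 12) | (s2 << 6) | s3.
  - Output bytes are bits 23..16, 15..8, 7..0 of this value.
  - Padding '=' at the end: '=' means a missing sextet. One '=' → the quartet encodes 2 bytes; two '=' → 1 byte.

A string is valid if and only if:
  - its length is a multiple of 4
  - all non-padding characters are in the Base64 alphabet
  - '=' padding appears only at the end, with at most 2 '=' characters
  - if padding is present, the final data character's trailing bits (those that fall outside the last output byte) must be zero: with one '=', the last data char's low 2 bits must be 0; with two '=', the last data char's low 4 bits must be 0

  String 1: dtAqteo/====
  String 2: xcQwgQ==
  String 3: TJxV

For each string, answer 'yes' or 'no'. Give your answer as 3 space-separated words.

String 1: 'dtAqteo/====' → invalid (4 pad chars (max 2))
String 2: 'xcQwgQ==' → valid
String 3: 'TJxV' → valid

Answer: no yes yes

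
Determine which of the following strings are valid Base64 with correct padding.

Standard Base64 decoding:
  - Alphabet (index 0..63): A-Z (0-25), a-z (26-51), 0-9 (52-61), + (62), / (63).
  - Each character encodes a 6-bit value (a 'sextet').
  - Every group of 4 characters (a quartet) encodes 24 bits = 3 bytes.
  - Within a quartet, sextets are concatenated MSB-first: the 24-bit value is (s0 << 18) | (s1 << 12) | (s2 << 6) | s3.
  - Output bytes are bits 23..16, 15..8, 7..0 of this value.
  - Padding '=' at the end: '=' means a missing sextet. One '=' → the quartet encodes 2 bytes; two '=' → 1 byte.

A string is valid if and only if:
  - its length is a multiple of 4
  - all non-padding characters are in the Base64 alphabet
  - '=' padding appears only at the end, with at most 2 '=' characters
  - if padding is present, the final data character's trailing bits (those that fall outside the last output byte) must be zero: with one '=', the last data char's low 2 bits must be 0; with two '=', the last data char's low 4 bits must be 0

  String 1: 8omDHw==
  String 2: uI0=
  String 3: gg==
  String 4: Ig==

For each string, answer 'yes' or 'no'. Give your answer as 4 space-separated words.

String 1: '8omDHw==' → valid
String 2: 'uI0=' → valid
String 3: 'gg==' → valid
String 4: 'Ig==' → valid

Answer: yes yes yes yes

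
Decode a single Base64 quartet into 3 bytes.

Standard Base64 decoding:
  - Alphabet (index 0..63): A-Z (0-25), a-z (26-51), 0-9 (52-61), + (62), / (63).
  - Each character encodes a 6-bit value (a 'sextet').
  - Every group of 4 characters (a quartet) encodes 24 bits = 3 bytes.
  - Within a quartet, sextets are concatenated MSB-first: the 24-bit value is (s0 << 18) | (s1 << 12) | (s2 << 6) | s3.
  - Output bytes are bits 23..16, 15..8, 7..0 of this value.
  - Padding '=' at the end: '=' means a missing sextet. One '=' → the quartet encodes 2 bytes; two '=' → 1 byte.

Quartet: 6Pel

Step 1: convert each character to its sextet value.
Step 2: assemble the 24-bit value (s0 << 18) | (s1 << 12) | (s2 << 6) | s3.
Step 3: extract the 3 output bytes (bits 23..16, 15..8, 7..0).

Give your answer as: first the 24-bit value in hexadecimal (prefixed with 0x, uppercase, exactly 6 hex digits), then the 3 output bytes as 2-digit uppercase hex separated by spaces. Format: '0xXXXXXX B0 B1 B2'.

Sextets: 6=58, P=15, e=30, l=37
24-bit: (58<<18) | (15<<12) | (30<<6) | 37
      = 0xE80000 | 0x00F000 | 0x000780 | 0x000025
      = 0xE8F7A5
Bytes: (v>>16)&0xFF=E8, (v>>8)&0xFF=F7, v&0xFF=A5

Answer: 0xE8F7A5 E8 F7 A5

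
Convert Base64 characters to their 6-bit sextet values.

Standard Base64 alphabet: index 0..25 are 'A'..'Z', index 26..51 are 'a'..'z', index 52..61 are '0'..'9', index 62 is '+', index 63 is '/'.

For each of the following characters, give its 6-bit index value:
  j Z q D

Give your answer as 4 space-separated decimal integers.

'j': a..z range, 26 + ord('j') − ord('a') = 35
'Z': A..Z range, ord('Z') − ord('A') = 25
'q': a..z range, 26 + ord('q') − ord('a') = 42
'D': A..Z range, ord('D') − ord('A') = 3

Answer: 35 25 42 3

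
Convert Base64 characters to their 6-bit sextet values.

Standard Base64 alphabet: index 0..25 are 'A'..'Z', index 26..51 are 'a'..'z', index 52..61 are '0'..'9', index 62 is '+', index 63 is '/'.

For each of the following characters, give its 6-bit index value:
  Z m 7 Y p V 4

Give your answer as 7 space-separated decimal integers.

Answer: 25 38 59 24 41 21 56

Derivation:
'Z': A..Z range, ord('Z') − ord('A') = 25
'm': a..z range, 26 + ord('m') − ord('a') = 38
'7': 0..9 range, 52 + ord('7') − ord('0') = 59
'Y': A..Z range, ord('Y') − ord('A') = 24
'p': a..z range, 26 + ord('p') − ord('a') = 41
'V': A..Z range, ord('V') − ord('A') = 21
'4': 0..9 range, 52 + ord('4') − ord('0') = 56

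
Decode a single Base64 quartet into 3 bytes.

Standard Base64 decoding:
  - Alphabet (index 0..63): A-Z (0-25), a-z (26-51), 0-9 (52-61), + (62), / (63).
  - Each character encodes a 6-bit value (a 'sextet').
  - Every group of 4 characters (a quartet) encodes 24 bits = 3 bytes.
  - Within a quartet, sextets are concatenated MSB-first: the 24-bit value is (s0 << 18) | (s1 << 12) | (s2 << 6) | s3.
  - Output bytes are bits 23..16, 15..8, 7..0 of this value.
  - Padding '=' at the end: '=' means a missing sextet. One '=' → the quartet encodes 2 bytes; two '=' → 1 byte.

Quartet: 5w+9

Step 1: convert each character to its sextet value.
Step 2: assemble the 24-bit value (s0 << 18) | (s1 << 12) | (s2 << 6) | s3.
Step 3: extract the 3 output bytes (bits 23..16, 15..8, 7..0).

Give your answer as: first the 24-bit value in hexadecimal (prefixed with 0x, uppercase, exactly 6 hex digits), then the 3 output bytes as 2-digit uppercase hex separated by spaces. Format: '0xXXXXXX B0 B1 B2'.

Sextets: 5=57, w=48, +=62, 9=61
24-bit: (57<<18) | (48<<12) | (62<<6) | 61
      = 0xE40000 | 0x030000 | 0x000F80 | 0x00003D
      = 0xE70FBD
Bytes: (v>>16)&0xFF=E7, (v>>8)&0xFF=0F, v&0xFF=BD

Answer: 0xE70FBD E7 0F BD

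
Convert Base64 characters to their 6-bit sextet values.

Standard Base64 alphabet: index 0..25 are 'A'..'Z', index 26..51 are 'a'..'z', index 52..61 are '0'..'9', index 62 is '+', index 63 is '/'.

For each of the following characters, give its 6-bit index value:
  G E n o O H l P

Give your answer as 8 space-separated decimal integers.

Answer: 6 4 39 40 14 7 37 15

Derivation:
'G': A..Z range, ord('G') − ord('A') = 6
'E': A..Z range, ord('E') − ord('A') = 4
'n': a..z range, 26 + ord('n') − ord('a') = 39
'o': a..z range, 26 + ord('o') − ord('a') = 40
'O': A..Z range, ord('O') − ord('A') = 14
'H': A..Z range, ord('H') − ord('A') = 7
'l': a..z range, 26 + ord('l') − ord('a') = 37
'P': A..Z range, ord('P') − ord('A') = 15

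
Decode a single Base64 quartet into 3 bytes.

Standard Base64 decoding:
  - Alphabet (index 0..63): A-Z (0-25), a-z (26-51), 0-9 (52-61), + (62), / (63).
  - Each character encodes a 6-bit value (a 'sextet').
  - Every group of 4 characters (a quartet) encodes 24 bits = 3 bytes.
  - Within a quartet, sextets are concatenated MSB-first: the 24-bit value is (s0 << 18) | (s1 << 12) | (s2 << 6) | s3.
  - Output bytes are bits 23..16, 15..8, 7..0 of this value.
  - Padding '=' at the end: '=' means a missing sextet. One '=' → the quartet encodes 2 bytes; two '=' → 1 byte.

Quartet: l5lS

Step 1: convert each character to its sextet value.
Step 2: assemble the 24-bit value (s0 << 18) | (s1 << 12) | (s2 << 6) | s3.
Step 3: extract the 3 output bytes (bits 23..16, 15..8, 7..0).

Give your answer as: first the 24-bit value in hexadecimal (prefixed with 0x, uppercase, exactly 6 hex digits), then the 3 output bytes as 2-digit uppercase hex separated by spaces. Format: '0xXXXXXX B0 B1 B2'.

Sextets: l=37, 5=57, l=37, S=18
24-bit: (37<<18) | (57<<12) | (37<<6) | 18
      = 0x940000 | 0x039000 | 0x000940 | 0x000012
      = 0x979952
Bytes: (v>>16)&0xFF=97, (v>>8)&0xFF=99, v&0xFF=52

Answer: 0x979952 97 99 52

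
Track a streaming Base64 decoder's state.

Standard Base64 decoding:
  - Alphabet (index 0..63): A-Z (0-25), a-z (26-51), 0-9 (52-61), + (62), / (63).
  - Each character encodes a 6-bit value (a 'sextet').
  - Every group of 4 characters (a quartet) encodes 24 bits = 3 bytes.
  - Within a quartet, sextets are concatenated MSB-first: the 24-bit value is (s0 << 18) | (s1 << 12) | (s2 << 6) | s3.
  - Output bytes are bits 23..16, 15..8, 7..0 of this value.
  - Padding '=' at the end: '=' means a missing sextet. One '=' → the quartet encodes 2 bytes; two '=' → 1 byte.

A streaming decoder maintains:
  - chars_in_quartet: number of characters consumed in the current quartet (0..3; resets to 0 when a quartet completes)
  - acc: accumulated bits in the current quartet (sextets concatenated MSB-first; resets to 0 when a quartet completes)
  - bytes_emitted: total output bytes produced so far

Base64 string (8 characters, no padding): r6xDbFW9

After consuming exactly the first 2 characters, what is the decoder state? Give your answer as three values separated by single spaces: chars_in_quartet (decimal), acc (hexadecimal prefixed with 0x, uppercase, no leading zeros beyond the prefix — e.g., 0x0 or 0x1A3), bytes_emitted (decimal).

Answer: 2 0xAFA 0

Derivation:
After char 0 ('r'=43): chars_in_quartet=1 acc=0x2B bytes_emitted=0
After char 1 ('6'=58): chars_in_quartet=2 acc=0xAFA bytes_emitted=0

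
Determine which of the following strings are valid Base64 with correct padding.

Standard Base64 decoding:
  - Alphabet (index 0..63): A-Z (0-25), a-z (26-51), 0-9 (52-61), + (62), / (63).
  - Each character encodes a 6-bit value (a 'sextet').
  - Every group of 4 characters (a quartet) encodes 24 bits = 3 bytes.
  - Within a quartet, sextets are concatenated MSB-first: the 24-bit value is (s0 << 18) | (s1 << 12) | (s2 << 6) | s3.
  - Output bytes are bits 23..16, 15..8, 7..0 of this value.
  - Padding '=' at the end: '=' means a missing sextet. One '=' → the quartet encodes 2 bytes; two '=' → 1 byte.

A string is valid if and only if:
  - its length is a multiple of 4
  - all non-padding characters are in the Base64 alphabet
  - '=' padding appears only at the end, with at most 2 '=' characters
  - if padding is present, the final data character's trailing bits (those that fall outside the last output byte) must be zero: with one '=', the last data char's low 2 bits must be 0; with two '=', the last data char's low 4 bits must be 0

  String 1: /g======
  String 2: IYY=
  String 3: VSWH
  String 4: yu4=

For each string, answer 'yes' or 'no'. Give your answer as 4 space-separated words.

String 1: '/g======' → invalid (6 pad chars (max 2))
String 2: 'IYY=' → valid
String 3: 'VSWH' → valid
String 4: 'yu4=' → valid

Answer: no yes yes yes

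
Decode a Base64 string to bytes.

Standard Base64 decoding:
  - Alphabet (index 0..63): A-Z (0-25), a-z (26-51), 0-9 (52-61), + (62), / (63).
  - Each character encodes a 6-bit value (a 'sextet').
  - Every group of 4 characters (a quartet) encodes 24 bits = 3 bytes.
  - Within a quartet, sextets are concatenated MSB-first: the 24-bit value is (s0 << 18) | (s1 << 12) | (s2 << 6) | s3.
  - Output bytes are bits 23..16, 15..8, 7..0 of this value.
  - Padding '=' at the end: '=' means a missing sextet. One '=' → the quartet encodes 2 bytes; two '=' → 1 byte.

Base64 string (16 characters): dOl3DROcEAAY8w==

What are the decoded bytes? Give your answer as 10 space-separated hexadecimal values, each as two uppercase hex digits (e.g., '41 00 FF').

After char 0 ('d'=29): chars_in_quartet=1 acc=0x1D bytes_emitted=0
After char 1 ('O'=14): chars_in_quartet=2 acc=0x74E bytes_emitted=0
After char 2 ('l'=37): chars_in_quartet=3 acc=0x1D3A5 bytes_emitted=0
After char 3 ('3'=55): chars_in_quartet=4 acc=0x74E977 -> emit 74 E9 77, reset; bytes_emitted=3
After char 4 ('D'=3): chars_in_quartet=1 acc=0x3 bytes_emitted=3
After char 5 ('R'=17): chars_in_quartet=2 acc=0xD1 bytes_emitted=3
After char 6 ('O'=14): chars_in_quartet=3 acc=0x344E bytes_emitted=3
After char 7 ('c'=28): chars_in_quartet=4 acc=0xD139C -> emit 0D 13 9C, reset; bytes_emitted=6
After char 8 ('E'=4): chars_in_quartet=1 acc=0x4 bytes_emitted=6
After char 9 ('A'=0): chars_in_quartet=2 acc=0x100 bytes_emitted=6
After char 10 ('A'=0): chars_in_quartet=3 acc=0x4000 bytes_emitted=6
After char 11 ('Y'=24): chars_in_quartet=4 acc=0x100018 -> emit 10 00 18, reset; bytes_emitted=9
After char 12 ('8'=60): chars_in_quartet=1 acc=0x3C bytes_emitted=9
After char 13 ('w'=48): chars_in_quartet=2 acc=0xF30 bytes_emitted=9
Padding '==': partial quartet acc=0xF30 -> emit F3; bytes_emitted=10

Answer: 74 E9 77 0D 13 9C 10 00 18 F3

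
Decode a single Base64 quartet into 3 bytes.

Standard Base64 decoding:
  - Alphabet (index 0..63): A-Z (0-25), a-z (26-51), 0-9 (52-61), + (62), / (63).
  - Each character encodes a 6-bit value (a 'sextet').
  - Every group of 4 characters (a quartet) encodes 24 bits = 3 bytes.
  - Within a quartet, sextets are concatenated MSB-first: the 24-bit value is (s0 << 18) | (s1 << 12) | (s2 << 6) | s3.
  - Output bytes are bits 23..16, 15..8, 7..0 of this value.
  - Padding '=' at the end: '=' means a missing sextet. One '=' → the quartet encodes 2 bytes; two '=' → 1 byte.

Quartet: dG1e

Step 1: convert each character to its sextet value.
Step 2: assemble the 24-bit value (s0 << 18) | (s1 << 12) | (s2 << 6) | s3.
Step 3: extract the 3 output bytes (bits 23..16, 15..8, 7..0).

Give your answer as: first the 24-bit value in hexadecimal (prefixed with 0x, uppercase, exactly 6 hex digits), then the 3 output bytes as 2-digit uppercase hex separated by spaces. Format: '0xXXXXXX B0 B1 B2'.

Sextets: d=29, G=6, 1=53, e=30
24-bit: (29<<18) | (6<<12) | (53<<6) | 30
      = 0x740000 | 0x006000 | 0x000D40 | 0x00001E
      = 0x746D5E
Bytes: (v>>16)&0xFF=74, (v>>8)&0xFF=6D, v&0xFF=5E

Answer: 0x746D5E 74 6D 5E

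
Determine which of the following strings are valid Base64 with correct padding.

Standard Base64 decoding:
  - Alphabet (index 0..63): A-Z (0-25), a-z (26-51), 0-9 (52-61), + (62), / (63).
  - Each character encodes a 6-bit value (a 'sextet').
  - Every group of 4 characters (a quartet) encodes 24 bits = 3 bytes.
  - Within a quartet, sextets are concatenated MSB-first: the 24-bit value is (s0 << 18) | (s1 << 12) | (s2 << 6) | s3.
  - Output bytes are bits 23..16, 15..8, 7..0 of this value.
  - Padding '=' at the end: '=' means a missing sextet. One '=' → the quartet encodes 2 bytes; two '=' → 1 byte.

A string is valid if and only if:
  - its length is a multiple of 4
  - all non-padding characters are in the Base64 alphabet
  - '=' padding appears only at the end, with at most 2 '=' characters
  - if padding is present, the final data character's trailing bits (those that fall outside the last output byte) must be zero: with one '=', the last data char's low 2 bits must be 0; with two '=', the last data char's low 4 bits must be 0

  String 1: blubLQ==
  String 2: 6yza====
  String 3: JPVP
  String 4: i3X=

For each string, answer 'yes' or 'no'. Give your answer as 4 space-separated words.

String 1: 'blubLQ==' → valid
String 2: '6yza====' → invalid (4 pad chars (max 2))
String 3: 'JPVP' → valid
String 4: 'i3X=' → invalid (bad trailing bits)

Answer: yes no yes no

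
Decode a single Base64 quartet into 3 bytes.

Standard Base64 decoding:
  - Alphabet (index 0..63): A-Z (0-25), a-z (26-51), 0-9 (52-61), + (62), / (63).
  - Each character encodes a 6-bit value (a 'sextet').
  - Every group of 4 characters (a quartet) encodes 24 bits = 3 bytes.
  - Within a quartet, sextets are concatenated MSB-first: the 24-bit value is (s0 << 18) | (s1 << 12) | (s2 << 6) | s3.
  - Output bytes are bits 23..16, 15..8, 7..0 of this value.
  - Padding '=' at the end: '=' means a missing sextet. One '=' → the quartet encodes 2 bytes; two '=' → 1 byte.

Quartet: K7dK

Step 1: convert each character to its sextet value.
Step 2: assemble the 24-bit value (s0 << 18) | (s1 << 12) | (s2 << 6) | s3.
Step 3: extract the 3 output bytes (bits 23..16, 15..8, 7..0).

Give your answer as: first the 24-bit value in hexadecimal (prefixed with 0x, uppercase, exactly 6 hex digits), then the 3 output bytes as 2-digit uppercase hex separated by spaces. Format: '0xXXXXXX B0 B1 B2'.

Answer: 0x2BB74A 2B B7 4A

Derivation:
Sextets: K=10, 7=59, d=29, K=10
24-bit: (10<<18) | (59<<12) | (29<<6) | 10
      = 0x280000 | 0x03B000 | 0x000740 | 0x00000A
      = 0x2BB74A
Bytes: (v>>16)&0xFF=2B, (v>>8)&0xFF=B7, v&0xFF=4A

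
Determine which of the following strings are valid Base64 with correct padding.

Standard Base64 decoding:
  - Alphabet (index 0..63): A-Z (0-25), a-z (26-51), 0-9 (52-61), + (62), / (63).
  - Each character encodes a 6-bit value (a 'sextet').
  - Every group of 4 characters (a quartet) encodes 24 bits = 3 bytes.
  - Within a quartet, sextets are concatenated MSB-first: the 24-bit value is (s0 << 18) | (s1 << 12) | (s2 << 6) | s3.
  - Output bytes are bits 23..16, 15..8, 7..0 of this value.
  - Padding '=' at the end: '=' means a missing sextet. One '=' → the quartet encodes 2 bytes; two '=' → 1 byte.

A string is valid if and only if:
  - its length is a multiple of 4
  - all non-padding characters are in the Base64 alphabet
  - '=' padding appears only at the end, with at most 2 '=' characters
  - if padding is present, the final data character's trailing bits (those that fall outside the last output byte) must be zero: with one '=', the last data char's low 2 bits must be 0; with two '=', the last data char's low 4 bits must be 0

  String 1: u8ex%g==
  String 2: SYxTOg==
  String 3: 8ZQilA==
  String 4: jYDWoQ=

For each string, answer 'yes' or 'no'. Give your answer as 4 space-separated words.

String 1: 'u8ex%g==' → invalid (bad char(s): ['%'])
String 2: 'SYxTOg==' → valid
String 3: '8ZQilA==' → valid
String 4: 'jYDWoQ=' → invalid (len=7 not mult of 4)

Answer: no yes yes no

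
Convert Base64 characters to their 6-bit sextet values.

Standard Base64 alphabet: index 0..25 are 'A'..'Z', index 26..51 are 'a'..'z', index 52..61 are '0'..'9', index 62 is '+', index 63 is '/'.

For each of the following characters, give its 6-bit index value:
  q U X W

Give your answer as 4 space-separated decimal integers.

'q': a..z range, 26 + ord('q') − ord('a') = 42
'U': A..Z range, ord('U') − ord('A') = 20
'X': A..Z range, ord('X') − ord('A') = 23
'W': A..Z range, ord('W') − ord('A') = 22

Answer: 42 20 23 22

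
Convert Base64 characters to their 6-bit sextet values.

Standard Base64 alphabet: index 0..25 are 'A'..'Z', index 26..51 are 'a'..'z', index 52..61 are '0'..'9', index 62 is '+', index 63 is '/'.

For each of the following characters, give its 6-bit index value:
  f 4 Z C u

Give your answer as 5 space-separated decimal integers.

Answer: 31 56 25 2 46

Derivation:
'f': a..z range, 26 + ord('f') − ord('a') = 31
'4': 0..9 range, 52 + ord('4') − ord('0') = 56
'Z': A..Z range, ord('Z') − ord('A') = 25
'C': A..Z range, ord('C') − ord('A') = 2
'u': a..z range, 26 + ord('u') − ord('a') = 46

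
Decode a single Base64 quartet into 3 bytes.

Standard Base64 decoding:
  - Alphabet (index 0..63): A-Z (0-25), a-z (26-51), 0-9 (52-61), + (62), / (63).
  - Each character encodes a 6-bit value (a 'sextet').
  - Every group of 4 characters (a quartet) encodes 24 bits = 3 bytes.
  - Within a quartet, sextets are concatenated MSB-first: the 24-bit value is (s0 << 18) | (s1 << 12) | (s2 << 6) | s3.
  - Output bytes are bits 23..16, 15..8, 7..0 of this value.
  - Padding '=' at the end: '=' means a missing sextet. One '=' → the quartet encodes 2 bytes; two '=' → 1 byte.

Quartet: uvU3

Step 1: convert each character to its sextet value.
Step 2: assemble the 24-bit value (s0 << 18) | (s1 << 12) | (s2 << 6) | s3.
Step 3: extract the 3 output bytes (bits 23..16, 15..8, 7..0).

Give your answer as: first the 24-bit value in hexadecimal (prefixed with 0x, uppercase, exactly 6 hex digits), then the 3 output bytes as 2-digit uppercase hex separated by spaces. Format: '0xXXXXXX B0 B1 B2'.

Answer: 0xBAF537 BA F5 37

Derivation:
Sextets: u=46, v=47, U=20, 3=55
24-bit: (46<<18) | (47<<12) | (20<<6) | 55
      = 0xB80000 | 0x02F000 | 0x000500 | 0x000037
      = 0xBAF537
Bytes: (v>>16)&0xFF=BA, (v>>8)&0xFF=F5, v&0xFF=37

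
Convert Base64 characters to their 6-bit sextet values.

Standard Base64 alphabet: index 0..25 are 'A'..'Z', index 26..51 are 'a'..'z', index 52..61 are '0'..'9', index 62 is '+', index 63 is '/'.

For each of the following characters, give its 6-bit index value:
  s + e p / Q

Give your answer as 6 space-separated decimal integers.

's': a..z range, 26 + ord('s') − ord('a') = 44
'+': index 62
'e': a..z range, 26 + ord('e') − ord('a') = 30
'p': a..z range, 26 + ord('p') − ord('a') = 41
'/': index 63
'Q': A..Z range, ord('Q') − ord('A') = 16

Answer: 44 62 30 41 63 16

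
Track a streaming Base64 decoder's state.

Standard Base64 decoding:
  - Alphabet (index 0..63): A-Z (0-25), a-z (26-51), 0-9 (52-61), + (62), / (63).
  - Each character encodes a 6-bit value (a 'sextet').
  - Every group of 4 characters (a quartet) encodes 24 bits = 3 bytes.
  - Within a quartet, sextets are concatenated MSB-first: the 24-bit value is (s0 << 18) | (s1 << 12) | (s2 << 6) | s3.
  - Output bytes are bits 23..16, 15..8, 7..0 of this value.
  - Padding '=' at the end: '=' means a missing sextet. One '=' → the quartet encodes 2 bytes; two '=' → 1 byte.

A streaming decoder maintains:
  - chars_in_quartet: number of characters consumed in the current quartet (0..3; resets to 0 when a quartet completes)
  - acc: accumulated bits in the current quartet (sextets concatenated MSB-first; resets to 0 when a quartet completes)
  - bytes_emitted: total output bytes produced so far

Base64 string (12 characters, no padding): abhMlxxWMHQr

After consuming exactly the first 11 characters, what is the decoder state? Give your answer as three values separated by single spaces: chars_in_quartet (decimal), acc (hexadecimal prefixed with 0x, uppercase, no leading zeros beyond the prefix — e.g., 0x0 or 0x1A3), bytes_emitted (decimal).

Answer: 3 0xC1D0 6

Derivation:
After char 0 ('a'=26): chars_in_quartet=1 acc=0x1A bytes_emitted=0
After char 1 ('b'=27): chars_in_quartet=2 acc=0x69B bytes_emitted=0
After char 2 ('h'=33): chars_in_quartet=3 acc=0x1A6E1 bytes_emitted=0
After char 3 ('M'=12): chars_in_quartet=4 acc=0x69B84C -> emit 69 B8 4C, reset; bytes_emitted=3
After char 4 ('l'=37): chars_in_quartet=1 acc=0x25 bytes_emitted=3
After char 5 ('x'=49): chars_in_quartet=2 acc=0x971 bytes_emitted=3
After char 6 ('x'=49): chars_in_quartet=3 acc=0x25C71 bytes_emitted=3
After char 7 ('W'=22): chars_in_quartet=4 acc=0x971C56 -> emit 97 1C 56, reset; bytes_emitted=6
After char 8 ('M'=12): chars_in_quartet=1 acc=0xC bytes_emitted=6
After char 9 ('H'=7): chars_in_quartet=2 acc=0x307 bytes_emitted=6
After char 10 ('Q'=16): chars_in_quartet=3 acc=0xC1D0 bytes_emitted=6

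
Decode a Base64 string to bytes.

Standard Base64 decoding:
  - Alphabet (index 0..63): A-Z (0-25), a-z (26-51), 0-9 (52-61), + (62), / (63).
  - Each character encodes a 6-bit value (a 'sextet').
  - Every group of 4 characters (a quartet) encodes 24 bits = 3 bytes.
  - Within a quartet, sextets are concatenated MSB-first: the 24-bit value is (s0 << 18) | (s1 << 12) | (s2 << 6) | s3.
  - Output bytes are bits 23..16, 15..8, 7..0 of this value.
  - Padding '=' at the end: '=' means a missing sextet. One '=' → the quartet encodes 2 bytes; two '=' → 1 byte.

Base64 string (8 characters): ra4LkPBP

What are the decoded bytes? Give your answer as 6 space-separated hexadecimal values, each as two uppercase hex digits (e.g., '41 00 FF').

After char 0 ('r'=43): chars_in_quartet=1 acc=0x2B bytes_emitted=0
After char 1 ('a'=26): chars_in_quartet=2 acc=0xADA bytes_emitted=0
After char 2 ('4'=56): chars_in_quartet=3 acc=0x2B6B8 bytes_emitted=0
After char 3 ('L'=11): chars_in_quartet=4 acc=0xADAE0B -> emit AD AE 0B, reset; bytes_emitted=3
After char 4 ('k'=36): chars_in_quartet=1 acc=0x24 bytes_emitted=3
After char 5 ('P'=15): chars_in_quartet=2 acc=0x90F bytes_emitted=3
After char 6 ('B'=1): chars_in_quartet=3 acc=0x243C1 bytes_emitted=3
After char 7 ('P'=15): chars_in_quartet=4 acc=0x90F04F -> emit 90 F0 4F, reset; bytes_emitted=6

Answer: AD AE 0B 90 F0 4F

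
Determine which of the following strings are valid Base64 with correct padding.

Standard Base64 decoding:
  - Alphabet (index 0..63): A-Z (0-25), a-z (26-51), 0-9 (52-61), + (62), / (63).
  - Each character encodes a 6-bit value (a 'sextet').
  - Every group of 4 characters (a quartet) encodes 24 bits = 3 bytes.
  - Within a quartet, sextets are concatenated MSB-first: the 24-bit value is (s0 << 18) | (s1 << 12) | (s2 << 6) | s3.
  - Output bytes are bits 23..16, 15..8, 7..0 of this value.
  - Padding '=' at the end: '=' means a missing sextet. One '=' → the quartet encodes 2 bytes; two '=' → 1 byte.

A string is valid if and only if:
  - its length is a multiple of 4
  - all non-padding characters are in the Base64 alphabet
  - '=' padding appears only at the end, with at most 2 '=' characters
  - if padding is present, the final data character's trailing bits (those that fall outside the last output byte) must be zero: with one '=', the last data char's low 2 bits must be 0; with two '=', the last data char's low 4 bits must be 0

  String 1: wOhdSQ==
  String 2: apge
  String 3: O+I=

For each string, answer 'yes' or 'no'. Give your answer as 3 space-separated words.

String 1: 'wOhdSQ==' → valid
String 2: 'apge' → valid
String 3: 'O+I=' → valid

Answer: yes yes yes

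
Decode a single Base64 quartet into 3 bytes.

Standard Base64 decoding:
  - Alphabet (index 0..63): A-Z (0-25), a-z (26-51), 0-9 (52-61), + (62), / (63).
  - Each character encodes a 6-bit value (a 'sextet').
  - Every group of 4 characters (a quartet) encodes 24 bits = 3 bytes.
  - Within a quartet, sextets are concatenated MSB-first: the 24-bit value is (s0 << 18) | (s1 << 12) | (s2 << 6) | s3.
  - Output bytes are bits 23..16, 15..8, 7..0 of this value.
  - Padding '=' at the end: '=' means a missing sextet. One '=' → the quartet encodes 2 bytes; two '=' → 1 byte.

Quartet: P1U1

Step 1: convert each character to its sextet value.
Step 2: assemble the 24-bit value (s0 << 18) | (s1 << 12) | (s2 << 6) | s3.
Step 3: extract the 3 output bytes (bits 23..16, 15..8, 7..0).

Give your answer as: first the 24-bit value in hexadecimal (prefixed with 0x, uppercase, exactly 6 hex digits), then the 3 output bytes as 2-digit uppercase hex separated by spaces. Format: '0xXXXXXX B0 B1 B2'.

Answer: 0x3F5535 3F 55 35

Derivation:
Sextets: P=15, 1=53, U=20, 1=53
24-bit: (15<<18) | (53<<12) | (20<<6) | 53
      = 0x3C0000 | 0x035000 | 0x000500 | 0x000035
      = 0x3F5535
Bytes: (v>>16)&0xFF=3F, (v>>8)&0xFF=55, v&0xFF=35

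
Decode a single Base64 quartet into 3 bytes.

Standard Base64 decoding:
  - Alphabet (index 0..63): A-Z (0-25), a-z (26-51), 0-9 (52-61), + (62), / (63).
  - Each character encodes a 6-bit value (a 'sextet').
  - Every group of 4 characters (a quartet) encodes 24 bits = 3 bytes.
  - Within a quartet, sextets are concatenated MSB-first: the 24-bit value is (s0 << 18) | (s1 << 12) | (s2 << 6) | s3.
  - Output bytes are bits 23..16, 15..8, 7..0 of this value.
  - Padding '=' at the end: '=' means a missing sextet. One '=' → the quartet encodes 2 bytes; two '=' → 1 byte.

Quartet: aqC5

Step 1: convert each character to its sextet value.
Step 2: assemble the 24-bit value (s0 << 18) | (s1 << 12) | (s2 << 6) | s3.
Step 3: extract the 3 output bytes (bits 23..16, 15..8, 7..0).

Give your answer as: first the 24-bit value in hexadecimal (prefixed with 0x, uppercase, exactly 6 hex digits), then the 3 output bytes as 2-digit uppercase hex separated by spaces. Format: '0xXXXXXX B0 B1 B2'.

Sextets: a=26, q=42, C=2, 5=57
24-bit: (26<<18) | (42<<12) | (2<<6) | 57
      = 0x680000 | 0x02A000 | 0x000080 | 0x000039
      = 0x6AA0B9
Bytes: (v>>16)&0xFF=6A, (v>>8)&0xFF=A0, v&0xFF=B9

Answer: 0x6AA0B9 6A A0 B9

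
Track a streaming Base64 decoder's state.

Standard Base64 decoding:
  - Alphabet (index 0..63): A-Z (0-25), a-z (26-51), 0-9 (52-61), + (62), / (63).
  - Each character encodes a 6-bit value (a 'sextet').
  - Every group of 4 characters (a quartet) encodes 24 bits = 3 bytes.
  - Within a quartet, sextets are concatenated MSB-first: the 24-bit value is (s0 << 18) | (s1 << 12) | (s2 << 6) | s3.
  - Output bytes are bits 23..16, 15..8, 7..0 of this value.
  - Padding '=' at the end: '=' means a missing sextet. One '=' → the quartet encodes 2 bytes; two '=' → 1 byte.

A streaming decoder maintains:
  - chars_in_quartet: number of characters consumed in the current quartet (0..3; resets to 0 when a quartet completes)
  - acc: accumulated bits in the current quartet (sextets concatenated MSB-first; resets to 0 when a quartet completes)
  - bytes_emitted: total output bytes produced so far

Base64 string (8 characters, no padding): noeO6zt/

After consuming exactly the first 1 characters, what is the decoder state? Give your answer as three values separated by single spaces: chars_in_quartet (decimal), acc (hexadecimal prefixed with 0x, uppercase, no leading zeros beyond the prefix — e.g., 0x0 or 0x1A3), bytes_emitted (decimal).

Answer: 1 0x27 0

Derivation:
After char 0 ('n'=39): chars_in_quartet=1 acc=0x27 bytes_emitted=0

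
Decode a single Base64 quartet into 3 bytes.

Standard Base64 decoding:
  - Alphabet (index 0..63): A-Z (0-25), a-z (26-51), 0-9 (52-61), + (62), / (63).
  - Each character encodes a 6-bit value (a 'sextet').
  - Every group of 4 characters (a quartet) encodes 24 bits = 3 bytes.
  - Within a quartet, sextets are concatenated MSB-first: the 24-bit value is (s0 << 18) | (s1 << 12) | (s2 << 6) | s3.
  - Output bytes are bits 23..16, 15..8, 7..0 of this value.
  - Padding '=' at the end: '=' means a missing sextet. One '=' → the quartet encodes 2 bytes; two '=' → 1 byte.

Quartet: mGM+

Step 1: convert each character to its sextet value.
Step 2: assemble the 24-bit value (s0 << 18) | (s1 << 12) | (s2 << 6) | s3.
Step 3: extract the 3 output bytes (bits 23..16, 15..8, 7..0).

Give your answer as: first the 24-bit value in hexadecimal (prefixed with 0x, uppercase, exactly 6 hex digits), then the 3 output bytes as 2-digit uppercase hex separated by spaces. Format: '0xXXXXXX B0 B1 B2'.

Sextets: m=38, G=6, M=12, +=62
24-bit: (38<<18) | (6<<12) | (12<<6) | 62
      = 0x980000 | 0x006000 | 0x000300 | 0x00003E
      = 0x98633E
Bytes: (v>>16)&0xFF=98, (v>>8)&0xFF=63, v&0xFF=3E

Answer: 0x98633E 98 63 3E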